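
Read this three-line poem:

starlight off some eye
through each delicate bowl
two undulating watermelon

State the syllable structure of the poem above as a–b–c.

5–6–9

Line 1: starlight (2), off (1), some (1), eye (1) → 5
Line 2: through (1), each (1), delicate (3), bowl (1) → 6
Line 3: two (1), undulating (4), watermelon (4) → 9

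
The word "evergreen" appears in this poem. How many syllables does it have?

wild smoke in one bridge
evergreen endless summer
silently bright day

3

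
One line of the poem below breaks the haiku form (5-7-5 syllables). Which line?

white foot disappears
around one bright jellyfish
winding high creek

Line 1: white(1) + foot(1) + disappears(3) = 5 ✓
Line 2: around(2) + one(1) + bright(1) + jellyfish(3) = 7 ✓
Line 3: winding(2) + high(1) + creek(1) = 4 (expected 5)

Line 3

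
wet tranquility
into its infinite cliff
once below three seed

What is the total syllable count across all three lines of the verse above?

Line 1: wet(1) + tranquility(4) = 5
Line 2: into(2) + its(1) + infinite(3) + cliff(1) = 7
Line 3: once(1) + below(2) + three(1) + seed(1) = 5
Total: 5 + 7 + 5 = 17

17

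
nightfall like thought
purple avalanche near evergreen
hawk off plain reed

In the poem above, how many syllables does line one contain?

Line one: nightfall(2) + like(1) + thought(1) = 4

4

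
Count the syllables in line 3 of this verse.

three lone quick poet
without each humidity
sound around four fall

5

Line 3: "sound around four fall": 1+2+1+1 = 5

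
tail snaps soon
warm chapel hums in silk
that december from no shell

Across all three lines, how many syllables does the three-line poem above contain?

Line 1: "tail snaps soon": 1+1+1 = 3
Line 2: "warm chapel hums in silk": 1+2+1+1+1 = 6
Line 3: "that december from no shell": 1+3+1+1+1 = 7
Total: 3 + 6 + 7 = 16

16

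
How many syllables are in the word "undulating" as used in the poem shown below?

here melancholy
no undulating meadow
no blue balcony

"undulating" has 4 syllables.

4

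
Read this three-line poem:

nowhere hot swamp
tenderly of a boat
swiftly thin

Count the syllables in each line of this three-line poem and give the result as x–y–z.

4–6–3

Line 1: nowhere(2) + hot(1) + swamp(1) = 4
Line 2: tenderly(3) + of(1) + a(1) + boat(1) = 6
Line 3: swiftly(2) + thin(1) = 3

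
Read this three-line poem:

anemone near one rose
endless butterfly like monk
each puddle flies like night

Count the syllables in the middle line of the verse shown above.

The middle line: endless(2) + butterfly(3) + like(1) + monk(1) = 7

7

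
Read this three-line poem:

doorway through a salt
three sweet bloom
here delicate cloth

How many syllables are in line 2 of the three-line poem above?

Line 2: three (1), sweet (1), bloom (1) → 3

3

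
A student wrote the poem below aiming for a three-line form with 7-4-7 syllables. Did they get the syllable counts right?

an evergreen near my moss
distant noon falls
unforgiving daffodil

Line 1: an(1) + evergreen(3) + near(1) + my(1) + moss(1) = 7 ✓
Line 2: distant(2) + noon(1) + falls(1) = 4 ✓
Line 3: unforgiving(4) + daffodil(3) = 7 ✓

Yes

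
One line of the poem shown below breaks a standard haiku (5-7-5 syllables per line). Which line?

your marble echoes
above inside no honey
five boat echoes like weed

Line 1: your (1), marble (2), echoes (2) → 5 ✓
Line 2: above (2), inside (2), no (1), honey (2) → 7 ✓
Line 3: five (1), boat (1), echoes (2), like (1), weed (1) → 6 (expected 5)

The third line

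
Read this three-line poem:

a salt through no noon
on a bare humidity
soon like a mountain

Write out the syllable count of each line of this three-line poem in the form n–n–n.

5–7–5

Line 1: a (1), salt (1), through (1), no (1), noon (1) → 5
Line 2: on (1), a (1), bare (1), humidity (4) → 7
Line 3: soon (1), like (1), a (1), mountain (2) → 5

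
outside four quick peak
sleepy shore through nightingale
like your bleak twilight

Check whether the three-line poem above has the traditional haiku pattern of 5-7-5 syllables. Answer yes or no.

Line 1: outside (2), four (1), quick (1), peak (1) → 5 ✓
Line 2: sleepy (2), shore (1), through (1), nightingale (3) → 7 ✓
Line 3: like (1), your (1), bleak (1), twilight (2) → 5 ✓

Yes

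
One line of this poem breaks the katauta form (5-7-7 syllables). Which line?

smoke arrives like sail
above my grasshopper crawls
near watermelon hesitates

Line 1: smoke(1) + arrives(2) + like(1) + sail(1) = 5 ✓
Line 2: above(2) + my(1) + grasshopper(3) + crawls(1) = 7 ✓
Line 3: near(1) + watermelon(4) + hesitates(3) = 8 (expected 7)

Line 3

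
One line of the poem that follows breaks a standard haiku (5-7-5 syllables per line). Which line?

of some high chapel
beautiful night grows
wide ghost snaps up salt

The second line

Line 1: "of some high chapel": 1+1+1+2 = 5 ✓
Line 2: "beautiful night grows": 3+1+1 = 5 (expected 7)
Line 3: "wide ghost snaps up salt": 1+1+1+1+1 = 5 ✓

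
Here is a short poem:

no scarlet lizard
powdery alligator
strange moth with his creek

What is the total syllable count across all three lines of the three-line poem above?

Line 1: no(1) + scarlet(2) + lizard(2) = 5
Line 2: powdery(3) + alligator(4) = 7
Line 3: strange(1) + moth(1) + with(1) + his(1) + creek(1) = 5
Total: 5 + 7 + 5 = 17

17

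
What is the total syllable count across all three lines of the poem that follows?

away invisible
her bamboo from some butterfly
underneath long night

Line 1: away (2), invisible (4) → 6
Line 2: her (1), bamboo (2), from (1), some (1), butterfly (3) → 8
Line 3: underneath (3), long (1), night (1) → 5
Total: 6 + 8 + 5 = 19

19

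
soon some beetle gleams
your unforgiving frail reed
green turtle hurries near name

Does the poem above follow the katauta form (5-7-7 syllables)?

Line 1: "soon some beetle gleams": 1+1+2+1 = 5 ✓
Line 2: "your unforgiving frail reed": 1+4+1+1 = 7 ✓
Line 3: "green turtle hurries near name": 1+2+2+1+1 = 7 ✓

Yes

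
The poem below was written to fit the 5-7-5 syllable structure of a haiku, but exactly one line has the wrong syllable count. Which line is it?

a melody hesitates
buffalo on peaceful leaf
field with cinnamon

Line 1: a(1) + melody(3) + hesitates(3) = 7 (expected 5)
Line 2: buffalo(3) + on(1) + peaceful(2) + leaf(1) = 7 ✓
Line 3: field(1) + with(1) + cinnamon(3) = 5 ✓

Line 1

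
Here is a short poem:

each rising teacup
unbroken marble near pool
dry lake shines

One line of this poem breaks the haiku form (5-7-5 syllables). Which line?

Line 1: "each rising teacup": 1+2+2 = 5 ✓
Line 2: "unbroken marble near pool": 3+2+1+1 = 7 ✓
Line 3: "dry lake shines": 1+1+1 = 3 (expected 5)

The third line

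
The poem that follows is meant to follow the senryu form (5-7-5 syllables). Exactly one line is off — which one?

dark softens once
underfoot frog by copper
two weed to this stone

Line 1

Line 1: dark (1), softens (2), once (1) → 4 (expected 5)
Line 2: underfoot (3), frog (1), by (1), copper (2) → 7 ✓
Line 3: two (1), weed (1), to (1), this (1), stone (1) → 5 ✓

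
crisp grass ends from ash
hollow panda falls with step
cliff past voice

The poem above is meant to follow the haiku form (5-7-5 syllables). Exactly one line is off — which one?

The third line

Line 1: crisp (1), grass (1), ends (1), from (1), ash (1) → 5 ✓
Line 2: hollow (2), panda (2), falls (1), with (1), step (1) → 7 ✓
Line 3: cliff (1), past (1), voice (1) → 3 (expected 5)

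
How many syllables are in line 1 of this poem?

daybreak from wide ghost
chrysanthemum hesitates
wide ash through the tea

Line 1: "daybreak from wide ghost": 2+1+1+1 = 5

5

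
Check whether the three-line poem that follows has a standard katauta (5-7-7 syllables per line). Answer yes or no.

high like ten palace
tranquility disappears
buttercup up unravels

Line 1: "high like ten palace": 1+1+1+2 = 5 ✓
Line 2: "tranquility disappears": 4+3 = 7 ✓
Line 3: "buttercup up unravels": 3+1+3 = 7 ✓

Yes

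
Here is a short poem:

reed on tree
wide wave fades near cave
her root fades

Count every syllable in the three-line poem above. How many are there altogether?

Line 1: reed (1), on (1), tree (1) → 3
Line 2: wide (1), wave (1), fades (1), near (1), cave (1) → 5
Line 3: her (1), root (1), fades (1) → 3
Total: 3 + 5 + 3 = 11

11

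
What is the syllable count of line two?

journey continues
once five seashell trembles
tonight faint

Line two: "once five seashell trembles": 1+1+2+2 = 6

6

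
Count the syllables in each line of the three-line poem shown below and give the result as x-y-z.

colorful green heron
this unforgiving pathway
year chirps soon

Line 1: "colorful green heron": 3+1+2 = 6
Line 2: "this unforgiving pathway": 1+4+2 = 7
Line 3: "year chirps soon": 1+1+1 = 3

6-7-3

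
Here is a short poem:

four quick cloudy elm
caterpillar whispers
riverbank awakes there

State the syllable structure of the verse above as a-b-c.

Line 1: "four quick cloudy elm": 1+1+2+1 = 5
Line 2: "caterpillar whispers": 4+2 = 6
Line 3: "riverbank awakes there": 3+2+1 = 6

5-6-6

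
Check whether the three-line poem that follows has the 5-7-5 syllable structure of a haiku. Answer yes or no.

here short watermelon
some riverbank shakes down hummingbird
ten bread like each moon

Line 1: here (1), short (1), watermelon (4) → 6 (expected 5)
Line 2: some (1), riverbank (3), shakes (1), down (1), hummingbird (3) → 9 (expected 7)
Line 3: ten (1), bread (1), like (1), each (1), moon (1) → 5 ✓

No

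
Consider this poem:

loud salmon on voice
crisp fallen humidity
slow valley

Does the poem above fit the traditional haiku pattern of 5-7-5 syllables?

Line 1: loud (1), salmon (2), on (1), voice (1) → 5 ✓
Line 2: crisp (1), fallen (2), humidity (4) → 7 ✓
Line 3: slow (1), valley (2) → 3 (expected 5)

No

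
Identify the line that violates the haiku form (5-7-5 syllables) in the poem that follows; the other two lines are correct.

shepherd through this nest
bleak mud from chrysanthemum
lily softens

Line 1: "shepherd through this nest": 2+1+1+1 = 5 ✓
Line 2: "bleak mud from chrysanthemum": 1+1+1+4 = 7 ✓
Line 3: "lily softens": 2+2 = 4 (expected 5)

The third line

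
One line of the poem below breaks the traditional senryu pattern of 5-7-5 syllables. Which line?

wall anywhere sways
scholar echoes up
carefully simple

The second line

Line 1: wall (1), anywhere (3), sways (1) → 5 ✓
Line 2: scholar (2), echoes (2), up (1) → 5 (expected 7)
Line 3: carefully (3), simple (2) → 5 ✓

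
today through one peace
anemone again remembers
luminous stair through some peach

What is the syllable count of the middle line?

9

The middle line: anemone(4) + again(2) + remembers(3) = 9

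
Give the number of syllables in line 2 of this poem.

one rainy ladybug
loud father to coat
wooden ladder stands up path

Line 2: loud(1) + father(2) + to(1) + coat(1) = 5

5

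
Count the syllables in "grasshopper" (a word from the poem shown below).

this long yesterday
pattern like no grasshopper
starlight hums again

3

"grasshopper" has 3 syllables.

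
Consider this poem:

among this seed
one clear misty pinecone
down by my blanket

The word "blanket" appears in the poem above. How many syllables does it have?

2

"blanket" has 2 syllables.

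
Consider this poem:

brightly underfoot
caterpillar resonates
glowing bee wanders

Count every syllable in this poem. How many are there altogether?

17

Line 1: "brightly underfoot": 2+3 = 5
Line 2: "caterpillar resonates": 4+3 = 7
Line 3: "glowing bee wanders": 2+1+2 = 5
Total: 5 + 7 + 5 = 17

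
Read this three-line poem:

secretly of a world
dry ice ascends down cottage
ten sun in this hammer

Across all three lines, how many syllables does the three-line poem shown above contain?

19

Line 1: secretly(3) + of(1) + a(1) + world(1) = 6
Line 2: dry(1) + ice(1) + ascends(2) + down(1) + cottage(2) = 7
Line 3: ten(1) + sun(1) + in(1) + this(1) + hammer(2) = 6
Total: 6 + 7 + 6 = 19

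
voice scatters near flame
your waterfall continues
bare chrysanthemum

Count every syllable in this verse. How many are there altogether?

Line 1: "voice scatters near flame": 1+2+1+1 = 5
Line 2: "your waterfall continues": 1+3+3 = 7
Line 3: "bare chrysanthemum": 1+4 = 5
Total: 5 + 7 + 5 = 17

17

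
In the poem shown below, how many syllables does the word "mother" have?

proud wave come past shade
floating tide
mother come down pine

2

"mother" has 2 syllables.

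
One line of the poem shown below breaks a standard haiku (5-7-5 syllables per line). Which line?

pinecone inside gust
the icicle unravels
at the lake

Line 1: pinecone(2) + inside(2) + gust(1) = 5 ✓
Line 2: the(1) + icicle(3) + unravels(3) = 7 ✓
Line 3: at(1) + the(1) + lake(1) = 3 (expected 5)

The third line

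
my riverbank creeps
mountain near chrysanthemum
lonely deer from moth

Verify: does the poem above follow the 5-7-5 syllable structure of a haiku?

Line 1: my (1), riverbank (3), creeps (1) → 5 ✓
Line 2: mountain (2), near (1), chrysanthemum (4) → 7 ✓
Line 3: lonely (2), deer (1), from (1), moth (1) → 5 ✓

Yes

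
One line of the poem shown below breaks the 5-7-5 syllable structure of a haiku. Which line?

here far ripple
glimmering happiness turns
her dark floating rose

Line 1: here(1) + far(1) + ripple(2) = 4 (expected 5)
Line 2: glimmering(3) + happiness(3) + turns(1) = 7 ✓
Line 3: her(1) + dark(1) + floating(2) + rose(1) = 5 ✓

Line 1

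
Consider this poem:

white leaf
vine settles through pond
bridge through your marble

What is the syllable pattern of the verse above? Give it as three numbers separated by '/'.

Line 1: "white leaf": 1+1 = 2
Line 2: "vine settles through pond": 1+2+1+1 = 5
Line 3: "bridge through your marble": 1+1+1+2 = 5

2/5/5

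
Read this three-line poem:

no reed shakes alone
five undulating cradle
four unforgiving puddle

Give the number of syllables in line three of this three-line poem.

7

Line three: "four unforgiving puddle": 1+4+2 = 7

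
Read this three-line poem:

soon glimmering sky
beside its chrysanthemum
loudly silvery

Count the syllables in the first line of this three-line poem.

The first line: "soon glimmering sky": 1+3+1 = 5

5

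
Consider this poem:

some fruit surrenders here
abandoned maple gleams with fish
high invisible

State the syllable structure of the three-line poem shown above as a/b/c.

6/8/5

Line 1: some(1) + fruit(1) + surrenders(3) + here(1) = 6
Line 2: abandoned(3) + maple(2) + gleams(1) + with(1) + fish(1) = 8
Line 3: high(1) + invisible(4) = 5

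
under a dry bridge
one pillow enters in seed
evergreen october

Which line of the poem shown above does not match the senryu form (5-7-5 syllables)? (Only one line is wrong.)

Line 1: "under a dry bridge": 2+1+1+1 = 5 ✓
Line 2: "one pillow enters in seed": 1+2+2+1+1 = 7 ✓
Line 3: "evergreen october": 3+3 = 6 (expected 5)

Line 3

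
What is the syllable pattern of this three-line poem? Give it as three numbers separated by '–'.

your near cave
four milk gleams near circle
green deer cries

Line 1: "your near cave": 1+1+1 = 3
Line 2: "four milk gleams near circle": 1+1+1+1+2 = 6
Line 3: "green deer cries": 1+1+1 = 3

3–6–3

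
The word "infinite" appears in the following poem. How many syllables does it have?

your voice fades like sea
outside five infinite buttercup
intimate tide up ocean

"infinite" has 3 syllables.

3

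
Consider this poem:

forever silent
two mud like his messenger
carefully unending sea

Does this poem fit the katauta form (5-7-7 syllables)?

Yes

Line 1: "forever silent": 3+2 = 5 ✓
Line 2: "two mud like his messenger": 1+1+1+1+3 = 7 ✓
Line 3: "carefully unending sea": 3+3+1 = 7 ✓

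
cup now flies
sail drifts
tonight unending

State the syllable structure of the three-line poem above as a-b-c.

Line 1: "cup now flies": 1+1+1 = 3
Line 2: "sail drifts": 1+1 = 2
Line 3: "tonight unending": 2+3 = 5

3-2-5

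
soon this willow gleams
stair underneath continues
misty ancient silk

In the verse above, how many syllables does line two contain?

7

Line two: "stair underneath continues": 1+3+3 = 7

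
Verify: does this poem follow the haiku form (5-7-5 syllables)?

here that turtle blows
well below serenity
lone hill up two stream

Line 1: here (1), that (1), turtle (2), blows (1) → 5 ✓
Line 2: well (1), below (2), serenity (4) → 7 ✓
Line 3: lone (1), hill (1), up (1), two (1), stream (1) → 5 ✓

Yes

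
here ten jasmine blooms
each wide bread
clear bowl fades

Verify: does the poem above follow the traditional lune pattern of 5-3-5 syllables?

Line 1: here(1) + ten(1) + jasmine(2) + blooms(1) = 5 ✓
Line 2: each(1) + wide(1) + bread(1) = 3 ✓
Line 3: clear(1) + bowl(1) + fades(1) = 3 (expected 5)

No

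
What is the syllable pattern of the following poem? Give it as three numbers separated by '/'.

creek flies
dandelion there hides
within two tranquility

Line 1: "creek flies": 1+1 = 2
Line 2: "dandelion there hides": 4+1+1 = 6
Line 3: "within two tranquility": 2+1+4 = 7

2/6/7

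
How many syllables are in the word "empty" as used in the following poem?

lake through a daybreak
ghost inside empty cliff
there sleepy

"empty" has 2 syllables.

2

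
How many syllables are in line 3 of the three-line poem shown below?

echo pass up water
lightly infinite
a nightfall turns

4

Line 3: a (1), nightfall (2), turns (1) → 4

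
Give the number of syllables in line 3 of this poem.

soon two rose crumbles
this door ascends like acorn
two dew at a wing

Line 3: two (1), dew (1), at (1), a (1), wing (1) → 5

5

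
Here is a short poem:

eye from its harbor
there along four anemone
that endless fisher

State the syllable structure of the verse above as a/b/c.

Line 1: "eye from its harbor": 1+1+1+2 = 5
Line 2: "there along four anemone": 1+2+1+4 = 8
Line 3: "that endless fisher": 1+2+2 = 5

5/8/5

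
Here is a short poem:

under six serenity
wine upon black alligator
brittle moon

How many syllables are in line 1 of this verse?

Line 1: under (2), six (1), serenity (4) → 7

7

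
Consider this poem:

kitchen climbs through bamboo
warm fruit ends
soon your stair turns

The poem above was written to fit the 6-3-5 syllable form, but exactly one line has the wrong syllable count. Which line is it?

Line 1: kitchen (2), climbs (1), through (1), bamboo (2) → 6 ✓
Line 2: warm (1), fruit (1), ends (1) → 3 ✓
Line 3: soon (1), your (1), stair (1), turns (1) → 4 (expected 5)

Line 3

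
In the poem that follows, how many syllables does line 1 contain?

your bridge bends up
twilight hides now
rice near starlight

4

Line 1: your(1) + bridge(1) + bends(1) + up(1) = 4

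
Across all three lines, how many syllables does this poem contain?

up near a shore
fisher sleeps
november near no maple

14

Line 1: up(1) + near(1) + a(1) + shore(1) = 4
Line 2: fisher(2) + sleeps(1) = 3
Line 3: november(3) + near(1) + no(1) + maple(2) = 7
Total: 4 + 3 + 7 = 14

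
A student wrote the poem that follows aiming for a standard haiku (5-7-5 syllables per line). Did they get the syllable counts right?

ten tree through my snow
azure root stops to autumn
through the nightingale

Yes

Line 1: ten (1), tree (1), through (1), my (1), snow (1) → 5 ✓
Line 2: azure (2), root (1), stops (1), to (1), autumn (2) → 7 ✓
Line 3: through (1), the (1), nightingale (3) → 5 ✓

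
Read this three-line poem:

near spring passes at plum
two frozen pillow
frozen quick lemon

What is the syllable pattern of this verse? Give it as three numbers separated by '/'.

6/5/5

Line 1: near (1), spring (1), passes (2), at (1), plum (1) → 6
Line 2: two (1), frozen (2), pillow (2) → 5
Line 3: frozen (2), quick (1), lemon (2) → 5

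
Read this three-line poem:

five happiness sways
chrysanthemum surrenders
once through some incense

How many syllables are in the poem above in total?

17

Line 1: "five happiness sways": 1+3+1 = 5
Line 2: "chrysanthemum surrenders": 4+3 = 7
Line 3: "once through some incense": 1+1+1+2 = 5
Total: 5 + 7 + 5 = 17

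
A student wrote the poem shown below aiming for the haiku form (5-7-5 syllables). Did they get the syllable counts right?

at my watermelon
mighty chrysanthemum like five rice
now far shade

No

Line 1: at(1) + my(1) + watermelon(4) = 6 (expected 5)
Line 2: mighty(2) + chrysanthemum(4) + like(1) + five(1) + rice(1) = 9 (expected 7)
Line 3: now(1) + far(1) + shade(1) = 3 (expected 5)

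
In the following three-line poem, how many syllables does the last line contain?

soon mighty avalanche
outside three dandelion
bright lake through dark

4

The last line: "bright lake through dark": 1+1+1+1 = 4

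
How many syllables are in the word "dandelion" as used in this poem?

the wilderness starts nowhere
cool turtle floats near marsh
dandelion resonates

4

"dandelion" has 4 syllables.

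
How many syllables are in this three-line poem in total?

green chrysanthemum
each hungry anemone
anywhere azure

Line 1: "green chrysanthemum": 1+4 = 5
Line 2: "each hungry anemone": 1+2+4 = 7
Line 3: "anywhere azure": 3+2 = 5
Total: 5 + 7 + 5 = 17

17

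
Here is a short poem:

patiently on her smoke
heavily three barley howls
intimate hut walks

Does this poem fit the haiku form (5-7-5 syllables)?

Line 1: patiently (3), on (1), her (1), smoke (1) → 6 (expected 5)
Line 2: heavily (3), three (1), barley (2), howls (1) → 7 ✓
Line 3: intimate (3), hut (1), walks (1) → 5 ✓

No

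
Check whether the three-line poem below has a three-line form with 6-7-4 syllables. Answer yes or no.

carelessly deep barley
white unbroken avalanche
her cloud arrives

Yes

Line 1: carelessly(3) + deep(1) + barley(2) = 6 ✓
Line 2: white(1) + unbroken(3) + avalanche(3) = 7 ✓
Line 3: her(1) + cloud(1) + arrives(2) = 4 ✓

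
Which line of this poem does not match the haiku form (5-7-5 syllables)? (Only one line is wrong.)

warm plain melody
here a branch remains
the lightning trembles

Line 2

Line 1: "warm plain melody": 1+1+3 = 5 ✓
Line 2: "here a branch remains": 1+1+1+2 = 5 (expected 7)
Line 3: "the lightning trembles": 1+2+2 = 5 ✓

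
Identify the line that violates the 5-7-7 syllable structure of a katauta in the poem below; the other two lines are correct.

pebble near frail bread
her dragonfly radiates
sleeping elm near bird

Line 3

Line 1: pebble (2), near (1), frail (1), bread (1) → 5 ✓
Line 2: her (1), dragonfly (3), radiates (3) → 7 ✓
Line 3: sleeping (2), elm (1), near (1), bird (1) → 5 (expected 7)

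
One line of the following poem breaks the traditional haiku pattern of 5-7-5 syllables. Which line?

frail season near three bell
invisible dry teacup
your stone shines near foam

Line 1: frail (1), season (2), near (1), three (1), bell (1) → 6 (expected 5)
Line 2: invisible (4), dry (1), teacup (2) → 7 ✓
Line 3: your (1), stone (1), shines (1), near (1), foam (1) → 5 ✓

Line 1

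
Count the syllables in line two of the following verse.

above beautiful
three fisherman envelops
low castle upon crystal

7

Line two: three(1) + fisherman(3) + envelops(3) = 7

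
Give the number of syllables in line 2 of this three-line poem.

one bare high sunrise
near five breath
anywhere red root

3

Line 2: near(1) + five(1) + breath(1) = 3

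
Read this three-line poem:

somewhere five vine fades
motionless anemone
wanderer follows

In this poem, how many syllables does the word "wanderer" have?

3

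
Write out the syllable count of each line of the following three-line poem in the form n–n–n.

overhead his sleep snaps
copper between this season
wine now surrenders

6–7–5

Line 1: "overhead his sleep snaps": 3+1+1+1 = 6
Line 2: "copper between this season": 2+2+1+2 = 7
Line 3: "wine now surrenders": 1+1+3 = 5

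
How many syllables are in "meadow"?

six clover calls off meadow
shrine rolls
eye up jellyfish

"meadow" has 2 syllables.

2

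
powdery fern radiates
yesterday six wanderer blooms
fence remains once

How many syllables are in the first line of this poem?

7

The first line: powdery(3) + fern(1) + radiates(3) = 7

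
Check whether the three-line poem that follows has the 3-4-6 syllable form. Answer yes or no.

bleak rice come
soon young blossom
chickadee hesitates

Yes

Line 1: bleak (1), rice (1), come (1) → 3 ✓
Line 2: soon (1), young (1), blossom (2) → 4 ✓
Line 3: chickadee (3), hesitates (3) → 6 ✓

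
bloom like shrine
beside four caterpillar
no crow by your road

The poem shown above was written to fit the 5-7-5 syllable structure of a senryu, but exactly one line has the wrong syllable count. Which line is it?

Line 1: "bloom like shrine": 1+1+1 = 3 (expected 5)
Line 2: "beside four caterpillar": 2+1+4 = 7 ✓
Line 3: "no crow by your road": 1+1+1+1+1 = 5 ✓

Line 1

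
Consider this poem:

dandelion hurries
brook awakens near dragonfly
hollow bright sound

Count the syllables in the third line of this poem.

4

The third line: hollow(2) + bright(1) + sound(1) = 4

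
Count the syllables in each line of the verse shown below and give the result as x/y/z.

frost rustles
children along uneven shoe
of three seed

Line 1: "frost rustles": 1+2 = 3
Line 2: "children along uneven shoe": 2+2+3+1 = 8
Line 3: "of three seed": 1+1+1 = 3

3/8/3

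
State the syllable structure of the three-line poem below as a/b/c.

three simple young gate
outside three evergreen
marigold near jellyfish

5/6/7

Line 1: three (1), simple (2), young (1), gate (1) → 5
Line 2: outside (2), three (1), evergreen (3) → 6
Line 3: marigold (3), near (1), jellyfish (3) → 7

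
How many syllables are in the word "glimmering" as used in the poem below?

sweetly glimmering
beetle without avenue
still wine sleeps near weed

"glimmering" has 3 syllables.

3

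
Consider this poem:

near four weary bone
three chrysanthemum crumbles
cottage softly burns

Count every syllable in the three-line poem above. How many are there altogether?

Line 1: near (1), four (1), weary (2), bone (1) → 5
Line 2: three (1), chrysanthemum (4), crumbles (2) → 7
Line 3: cottage (2), softly (2), burns (1) → 5
Total: 5 + 7 + 5 = 17

17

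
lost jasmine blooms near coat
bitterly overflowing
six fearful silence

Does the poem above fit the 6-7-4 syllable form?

Line 1: "lost jasmine blooms near coat": 1+2+1+1+1 = 6 ✓
Line 2: "bitterly overflowing": 3+4 = 7 ✓
Line 3: "six fearful silence": 1+2+2 = 5 (expected 4)

No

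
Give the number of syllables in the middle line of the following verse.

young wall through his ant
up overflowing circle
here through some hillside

The middle line: up (1), overflowing (4), circle (2) → 7

7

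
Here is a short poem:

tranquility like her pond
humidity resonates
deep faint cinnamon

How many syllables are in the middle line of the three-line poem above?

The middle line: humidity(4) + resonates(3) = 7

7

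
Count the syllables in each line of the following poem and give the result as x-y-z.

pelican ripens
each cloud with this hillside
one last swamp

Line 1: pelican(3) + ripens(2) = 5
Line 2: each(1) + cloud(1) + with(1) + this(1) + hillside(2) = 6
Line 3: one(1) + last(1) + swamp(1) = 3

5-6-3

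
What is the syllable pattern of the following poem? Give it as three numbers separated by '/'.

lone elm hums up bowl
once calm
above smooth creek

Line 1: lone (1), elm (1), hums (1), up (1), bowl (1) → 5
Line 2: once (1), calm (1) → 2
Line 3: above (2), smooth (1), creek (1) → 4

5/2/4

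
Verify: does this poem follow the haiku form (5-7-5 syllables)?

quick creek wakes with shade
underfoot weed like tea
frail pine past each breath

No

Line 1: quick (1), creek (1), wakes (1), with (1), shade (1) → 5 ✓
Line 2: underfoot (3), weed (1), like (1), tea (1) → 6 (expected 7)
Line 3: frail (1), pine (1), past (1), each (1), breath (1) → 5 ✓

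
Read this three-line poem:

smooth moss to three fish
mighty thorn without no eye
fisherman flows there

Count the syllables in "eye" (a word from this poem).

1

"eye" has 1 syllable.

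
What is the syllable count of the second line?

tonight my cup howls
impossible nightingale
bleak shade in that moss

7

The second line: impossible(4) + nightingale(3) = 7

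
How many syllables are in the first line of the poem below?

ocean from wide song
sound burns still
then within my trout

The first line: ocean (2), from (1), wide (1), song (1) → 5

5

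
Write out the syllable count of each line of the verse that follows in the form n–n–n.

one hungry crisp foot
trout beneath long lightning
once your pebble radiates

Line 1: "one hungry crisp foot": 1+2+1+1 = 5
Line 2: "trout beneath long lightning": 1+2+1+2 = 6
Line 3: "once your pebble radiates": 1+1+2+3 = 7

5–6–7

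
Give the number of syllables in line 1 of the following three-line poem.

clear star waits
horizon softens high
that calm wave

3

Line 1: clear(1) + star(1) + waits(1) = 3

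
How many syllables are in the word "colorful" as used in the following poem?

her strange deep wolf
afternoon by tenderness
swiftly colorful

3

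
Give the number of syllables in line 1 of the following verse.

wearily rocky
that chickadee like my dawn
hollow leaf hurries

5

Line 1: "wearily rocky": 3+2 = 5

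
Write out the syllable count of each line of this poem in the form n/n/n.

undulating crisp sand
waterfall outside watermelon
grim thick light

Line 1: undulating(4) + crisp(1) + sand(1) = 6
Line 2: waterfall(3) + outside(2) + watermelon(4) = 9
Line 3: grim(1) + thick(1) + light(1) = 3

6/9/3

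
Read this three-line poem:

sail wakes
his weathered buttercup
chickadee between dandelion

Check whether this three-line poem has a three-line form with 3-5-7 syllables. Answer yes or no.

Line 1: "sail wakes": 1+1 = 2 (expected 3)
Line 2: "his weathered buttercup": 1+2+3 = 6 (expected 5)
Line 3: "chickadee between dandelion": 3+2+4 = 9 (expected 7)

No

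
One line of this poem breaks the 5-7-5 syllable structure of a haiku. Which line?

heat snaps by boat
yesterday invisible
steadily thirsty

Line 1

Line 1: heat (1), snaps (1), by (1), boat (1) → 4 (expected 5)
Line 2: yesterday (3), invisible (4) → 7 ✓
Line 3: steadily (3), thirsty (2) → 5 ✓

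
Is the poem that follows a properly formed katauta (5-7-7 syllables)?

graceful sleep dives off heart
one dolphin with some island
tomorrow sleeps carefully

Line 1: graceful (2), sleep (1), dives (1), off (1), heart (1) → 6 (expected 5)
Line 2: one (1), dolphin (2), with (1), some (1), island (2) → 7 ✓
Line 3: tomorrow (3), sleeps (1), carefully (3) → 7 ✓

No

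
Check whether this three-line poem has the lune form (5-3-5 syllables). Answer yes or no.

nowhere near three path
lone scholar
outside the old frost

Line 1: nowhere(2) + near(1) + three(1) + path(1) = 5 ✓
Line 2: lone(1) + scholar(2) = 3 ✓
Line 3: outside(2) + the(1) + old(1) + frost(1) = 5 ✓

Yes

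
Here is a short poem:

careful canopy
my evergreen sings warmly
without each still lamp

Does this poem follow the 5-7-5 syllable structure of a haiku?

Yes

Line 1: careful (2), canopy (3) → 5 ✓
Line 2: my (1), evergreen (3), sings (1), warmly (2) → 7 ✓
Line 3: without (2), each (1), still (1), lamp (1) → 5 ✓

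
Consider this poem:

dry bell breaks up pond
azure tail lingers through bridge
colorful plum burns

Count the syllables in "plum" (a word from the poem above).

"plum" has 1 syllable.

1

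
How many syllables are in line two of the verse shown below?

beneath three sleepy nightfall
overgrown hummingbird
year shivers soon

6

Line two: overgrown (3), hummingbird (3) → 6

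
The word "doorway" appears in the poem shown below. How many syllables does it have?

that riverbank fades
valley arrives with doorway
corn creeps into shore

2

"doorway" has 2 syllables.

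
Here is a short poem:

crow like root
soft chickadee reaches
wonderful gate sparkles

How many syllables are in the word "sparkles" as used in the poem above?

2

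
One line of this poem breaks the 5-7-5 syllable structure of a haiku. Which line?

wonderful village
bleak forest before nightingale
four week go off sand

Line 2

Line 1: wonderful(3) + village(2) = 5 ✓
Line 2: bleak(1) + forest(2) + before(2) + nightingale(3) = 8 (expected 7)
Line 3: four(1) + week(1) + go(1) + off(1) + sand(1) = 5 ✓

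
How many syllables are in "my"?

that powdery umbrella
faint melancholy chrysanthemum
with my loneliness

1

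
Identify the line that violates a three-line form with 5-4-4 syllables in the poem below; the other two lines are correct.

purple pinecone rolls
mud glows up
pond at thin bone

Line 1: purple(2) + pinecone(2) + rolls(1) = 5 ✓
Line 2: mud(1) + glows(1) + up(1) = 3 (expected 4)
Line 3: pond(1) + at(1) + thin(1) + bone(1) = 4 ✓

The second line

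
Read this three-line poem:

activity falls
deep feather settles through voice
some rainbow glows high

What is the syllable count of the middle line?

7

The middle line: deep (1), feather (2), settles (2), through (1), voice (1) → 7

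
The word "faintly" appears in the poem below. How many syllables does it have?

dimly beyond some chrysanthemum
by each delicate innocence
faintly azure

"faintly" has 2 syllables.

2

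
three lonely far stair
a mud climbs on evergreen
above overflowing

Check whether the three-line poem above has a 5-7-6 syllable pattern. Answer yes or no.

Yes

Line 1: "three lonely far stair": 1+2+1+1 = 5 ✓
Line 2: "a mud climbs on evergreen": 1+1+1+1+3 = 7 ✓
Line 3: "above overflowing": 2+4 = 6 ✓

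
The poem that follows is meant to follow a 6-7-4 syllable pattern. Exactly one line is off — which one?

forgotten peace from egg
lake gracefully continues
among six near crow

Line 1: forgotten (3), peace (1), from (1), egg (1) → 6 ✓
Line 2: lake (1), gracefully (3), continues (3) → 7 ✓
Line 3: among (2), six (1), near (1), crow (1) → 5 (expected 4)

The third line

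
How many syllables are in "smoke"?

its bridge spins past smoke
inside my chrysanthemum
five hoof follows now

1

"smoke" has 1 syllable.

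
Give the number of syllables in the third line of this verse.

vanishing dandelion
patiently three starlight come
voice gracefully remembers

7

The third line: voice(1) + gracefully(3) + remembers(3) = 7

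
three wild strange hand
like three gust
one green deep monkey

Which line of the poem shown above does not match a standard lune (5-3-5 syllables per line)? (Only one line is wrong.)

Line 1: three(1) + wild(1) + strange(1) + hand(1) = 4 (expected 5)
Line 2: like(1) + three(1) + gust(1) = 3 ✓
Line 3: one(1) + green(1) + deep(1) + monkey(2) = 5 ✓

The first line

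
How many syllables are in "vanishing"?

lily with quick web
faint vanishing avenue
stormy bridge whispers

3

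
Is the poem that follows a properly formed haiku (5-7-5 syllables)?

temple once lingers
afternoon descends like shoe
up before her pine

Line 1: "temple once lingers": 2+1+2 = 5 ✓
Line 2: "afternoon descends like shoe": 3+2+1+1 = 7 ✓
Line 3: "up before her pine": 1+2+1+1 = 5 ✓

Yes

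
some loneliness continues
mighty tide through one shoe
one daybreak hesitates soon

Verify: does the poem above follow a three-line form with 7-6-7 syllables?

Yes

Line 1: some(1) + loneliness(3) + continues(3) = 7 ✓
Line 2: mighty(2) + tide(1) + through(1) + one(1) + shoe(1) = 6 ✓
Line 3: one(1) + daybreak(2) + hesitates(3) + soon(1) = 7 ✓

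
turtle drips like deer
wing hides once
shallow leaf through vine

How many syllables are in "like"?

1

"like" has 1 syllable.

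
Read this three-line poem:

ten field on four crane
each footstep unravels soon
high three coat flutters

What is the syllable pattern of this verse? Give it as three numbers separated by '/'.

5/7/5

Line 1: "ten field on four crane": 1+1+1+1+1 = 5
Line 2: "each footstep unravels soon": 1+2+3+1 = 7
Line 3: "high three coat flutters": 1+1+1+2 = 5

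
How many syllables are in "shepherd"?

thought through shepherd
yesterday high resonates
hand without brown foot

"shepherd" has 2 syllables.

2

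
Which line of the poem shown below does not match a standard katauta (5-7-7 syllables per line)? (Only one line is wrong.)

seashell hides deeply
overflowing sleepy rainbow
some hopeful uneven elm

Line 1: seashell (2), hides (1), deeply (2) → 5 ✓
Line 2: overflowing (4), sleepy (2), rainbow (2) → 8 (expected 7)
Line 3: some (1), hopeful (2), uneven (3), elm (1) → 7 ✓

Line 2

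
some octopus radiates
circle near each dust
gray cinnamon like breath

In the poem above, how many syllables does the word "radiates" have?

3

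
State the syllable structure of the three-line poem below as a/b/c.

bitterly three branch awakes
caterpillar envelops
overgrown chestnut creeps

7/7/6

Line 1: "bitterly three branch awakes": 3+1+1+2 = 7
Line 2: "caterpillar envelops": 4+3 = 7
Line 3: "overgrown chestnut creeps": 3+2+1 = 6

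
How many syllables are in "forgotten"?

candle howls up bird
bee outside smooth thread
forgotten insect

3

"forgotten" has 3 syllables.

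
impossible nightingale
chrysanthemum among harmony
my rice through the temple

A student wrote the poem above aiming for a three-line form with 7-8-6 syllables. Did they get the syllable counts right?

Line 1: impossible (4), nightingale (3) → 7 ✓
Line 2: chrysanthemum (4), among (2), harmony (3) → 9 (expected 8)
Line 3: my (1), rice (1), through (1), the (1), temple (2) → 6 ✓

No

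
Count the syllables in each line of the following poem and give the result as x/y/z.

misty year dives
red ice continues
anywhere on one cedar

4/5/7

Line 1: misty (2), year (1), dives (1) → 4
Line 2: red (1), ice (1), continues (3) → 5
Line 3: anywhere (3), on (1), one (1), cedar (2) → 7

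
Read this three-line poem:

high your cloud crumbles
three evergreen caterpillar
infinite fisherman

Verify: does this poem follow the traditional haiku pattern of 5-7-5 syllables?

No

Line 1: "high your cloud crumbles": 1+1+1+2 = 5 ✓
Line 2: "three evergreen caterpillar": 1+3+4 = 8 (expected 7)
Line 3: "infinite fisherman": 3+3 = 6 (expected 5)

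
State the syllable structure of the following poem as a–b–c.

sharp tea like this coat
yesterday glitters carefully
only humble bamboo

5–8–6

Line 1: sharp(1) + tea(1) + like(1) + this(1) + coat(1) = 5
Line 2: yesterday(3) + glitters(2) + carefully(3) = 8
Line 3: only(2) + humble(2) + bamboo(2) = 6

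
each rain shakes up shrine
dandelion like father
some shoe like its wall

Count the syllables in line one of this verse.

Line one: "each rain shakes up shrine": 1+1+1+1+1 = 5

5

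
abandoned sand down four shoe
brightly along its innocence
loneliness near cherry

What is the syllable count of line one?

Line one: abandoned (3), sand (1), down (1), four (1), shoe (1) → 7

7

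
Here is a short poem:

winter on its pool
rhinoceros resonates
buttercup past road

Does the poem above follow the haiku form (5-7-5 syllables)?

Yes

Line 1: winter (2), on (1), its (1), pool (1) → 5 ✓
Line 2: rhinoceros (4), resonates (3) → 7 ✓
Line 3: buttercup (3), past (1), road (1) → 5 ✓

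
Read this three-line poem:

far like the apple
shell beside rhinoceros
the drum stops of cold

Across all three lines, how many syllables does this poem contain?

Line 1: far (1), like (1), the (1), apple (2) → 5
Line 2: shell (1), beside (2), rhinoceros (4) → 7
Line 3: the (1), drum (1), stops (1), of (1), cold (1) → 5
Total: 5 + 7 + 5 = 17

17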